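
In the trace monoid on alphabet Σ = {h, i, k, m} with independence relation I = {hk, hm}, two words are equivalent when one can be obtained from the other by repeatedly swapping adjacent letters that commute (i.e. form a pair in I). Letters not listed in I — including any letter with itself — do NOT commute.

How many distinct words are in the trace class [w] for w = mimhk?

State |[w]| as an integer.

3

drop 0:m onto floor
drop 1:i onto {0:m}
drop 2:m onto {1:i}
drop 3:h onto {1:i}
drop 4:k onto {2:m}
ground layer = {0:m}
drop-orders for the pieces not yet dropped (sum over which currently-grounded one goes next):
  1 to go: {3} 1  {4} 1
  2 to go: {2,4} 1  {3,4} 2
  3 to go: {2,3,4} 3
  if 0:m drops first: 3 orders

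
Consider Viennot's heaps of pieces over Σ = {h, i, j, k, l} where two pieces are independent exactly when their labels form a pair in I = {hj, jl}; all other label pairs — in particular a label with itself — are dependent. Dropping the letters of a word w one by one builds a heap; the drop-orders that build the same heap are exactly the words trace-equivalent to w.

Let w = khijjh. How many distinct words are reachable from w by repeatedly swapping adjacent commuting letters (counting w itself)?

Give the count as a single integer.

0(k) covers ∅
1(h) covers 0:k
2(i) covers 1:h
3(j) covers 2:i
4(j) covers 3:j
5(h) covers 2:i
floor of heap: 0:k
completions by unplaced set U, small U first (add the entries for U minus each lowest piece of U):
  |U|=1: {4}:1  {5}:1
  |U|=2: {3,4}:1  {4,5}:2
  |U|=3: {3,4,5}:3
  |U|=4: {2,3,4,5}:3
  start at 0(k): 3

3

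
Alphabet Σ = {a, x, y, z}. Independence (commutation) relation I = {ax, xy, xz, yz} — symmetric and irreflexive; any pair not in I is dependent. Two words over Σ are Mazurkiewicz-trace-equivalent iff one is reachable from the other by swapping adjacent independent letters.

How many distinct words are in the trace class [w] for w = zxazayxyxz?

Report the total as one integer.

360

0(z) covers ∅
1(x) covers ∅
2(a) covers 0:z
3(z) covers 2:a
4(a) covers 3:z
5(y) covers 4:a
6(x) covers 1:x
7(y) covers 5:y
8(x) covers 6:x
9(z) covers 4:a
floor of heap: 0:z, 1:x
completions by unplaced set U, small U first (add the entries for U minus each lowest piece of U):
  |U|=1: {7}:1  {8}:1  {9}:1
  |U|=2: {5,7}:1  {6,8}:1  {7,8}:2  {7,9}:2  {8,9}:2
  |U|=3: {1,6,8}:1  {5,7,8}:3  {5,7,9}:3  {6,7,8}:3  {6,8,9}:3  {7,8,9}:6
  |U|=4: {1,6,7,8}:4  {1,6,8,9}:4  {4,5,7,9}:3  {5,6,7,8}:6  {5,7,8,9}:12  {6,7,8,9}:12
  |U|=5: {1,5,6,7,8}:10  {1,6,7,8,9}:20  {3,4,5,7,9}:3  {4,5,7,8,9}:15  {5,6,7,8,9}:30
  |U|=6: {1,5,6,7,8,9}:60  {2,3,4,5,7,9}:3  {3,4,5,7,8,9}:18  {4,5,6,7,8,9}:45
  |U|=7: {0,2,3,4,5,7,9}:3  {1,4,5,6,7,8,9}:105  {2,3,4,5,7,8,9}:21  {3,4,5,6,7,8,9}:63
  |U|=8: {0,2,3,4,5,7,8,9}:24  {1,3,4,5,6,7,8,9}:168  {2,3,4,5,6,7,8,9}:84
  start at 0(z): 252
  start at 1(x): 108
sum over floor = 360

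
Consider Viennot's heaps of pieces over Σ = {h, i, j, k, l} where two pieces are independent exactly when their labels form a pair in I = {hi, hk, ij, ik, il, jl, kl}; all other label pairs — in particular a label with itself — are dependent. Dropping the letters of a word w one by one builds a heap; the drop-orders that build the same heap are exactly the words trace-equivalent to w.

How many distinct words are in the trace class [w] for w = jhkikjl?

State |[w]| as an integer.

63

piece 0:j — minimal
piece 1:h rests on {0:j}
piece 2:k rests on {0:j}
piece 3:i — minimal
piece 4:k rests on {2:k}
piece 5:j rests on {1:h, 4:k}
piece 6:l rests on {1:h}
minimal pieces: {0:j, 3:i}
ways to finish when only these pieces remain (= sum over removing one remaining piece with nothing left below it):
  1 left: {3}→1  {5}→1  {6}→1
  2 left: {3,5}→2  {3,6}→2  {4,5}→1  {5,6}→2
  3 left: {1,5,6}→2  {2,4,5}→1  {3,4,5}→3  {3,5,6}→6  {4,5,6}→3
  4 left: {1,3,5,6}→8  {1,4,5,6}→5  {2,3,4,5}→4  {2,4,5,6}→4  {3,4,5,6}→12
  5 left: {1,2,4,5,6}→9  {1,3,4,5,6}→25  {2,3,4,5,6}→20
  placing 0:j first → 54 extensions
  placing 3:i first → 9 extensions
total linear extensions = 63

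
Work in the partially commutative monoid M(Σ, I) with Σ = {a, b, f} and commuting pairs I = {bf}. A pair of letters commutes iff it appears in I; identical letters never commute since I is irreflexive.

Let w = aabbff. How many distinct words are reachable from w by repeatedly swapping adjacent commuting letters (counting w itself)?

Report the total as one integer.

drop 0:a onto floor
drop 1:a onto {0:a}
drop 2:b onto {1:a}
drop 3:b onto {2:b}
drop 4:f onto {1:a}
drop 5:f onto {4:f}
ground layer = {0:a}
drop-orders for the pieces not yet dropped (sum over which currently-grounded one goes next):
  1 to go: {3} 1  {5} 1
  2 to go: {2,3} 1  {3,5} 2  {4,5} 1
  3 to go: {2,3,5} 3  {3,4,5} 3
  4 to go: {2,3,4,5} 6
  if 0:a drops first: 6 orders

6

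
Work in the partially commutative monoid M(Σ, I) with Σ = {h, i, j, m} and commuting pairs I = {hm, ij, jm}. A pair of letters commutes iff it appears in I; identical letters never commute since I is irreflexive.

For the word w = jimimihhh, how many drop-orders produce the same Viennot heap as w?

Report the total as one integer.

6

drop 0:j onto floor
drop 1:i onto floor
drop 2:m onto {1:i}
drop 3:i onto {2:m}
drop 4:m onto {3:i}
drop 5:i onto {4:m}
drop 6:h onto {0:j, 5:i}
drop 7:h onto {6:h}
drop 8:h onto {7:h}
ground layer = {0:j, 1:i}
drop-orders for the pieces not yet dropped (sum over which currently-grounded one goes next):
  1 to go: {8} 1
  2 to go: {7,8} 1
  3 to go: {6,7,8} 1
  4 to go: {0,6,7,8} 1  {5,6,7,8} 1
  5 to go: {0,5,6,7,8} 2  {4,5,6,7,8} 1
  6 to go: {0,4,5,6,7,8} 3  {3,4,5,6,7,8} 1
  7 to go: {0,3,4,5,6,7,8} 4  {2,3,4,5,6,7,8} 1
  if 0:j drops first: 1 orders
  if 1:i drops first: 5 orders
heap linearizations: 6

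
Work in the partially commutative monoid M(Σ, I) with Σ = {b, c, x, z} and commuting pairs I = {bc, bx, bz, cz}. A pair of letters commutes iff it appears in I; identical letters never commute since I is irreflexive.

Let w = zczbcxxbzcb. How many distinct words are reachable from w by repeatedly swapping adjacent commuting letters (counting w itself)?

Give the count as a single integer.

1980

drop 0:z onto floor
drop 1:c onto floor
drop 2:z onto {0:z}
drop 3:b onto floor
drop 4:c onto {1:c}
drop 5:x onto {2:z, 4:c}
drop 6:x onto {5:x}
drop 7:b onto {3:b}
drop 8:z onto {6:x}
drop 9:c onto {6:x}
drop 10:b onto {7:b}
ground layer = {0:z, 1:c, 3:b}
drop-orders for the pieces not yet dropped (sum over which currently-grounded one goes next):
  1 to go: {8} 1  {9} 1  {10} 1
  2 to go: {7,10} 1  {8,9} 2  {8,10} 2  {9,10} 2
  3 to go: {3,7,10} 1  {6,8,9} 2  {7,8,10} 3  {7,9,10} 3  {8,9,10} 6
  4 to go: {3,7,8,10} 4  {3,7,9,10} 4  {5,6,8,9} 2  {6,8,9,10} 8  {7,8,9,10} 12
  5 to go: {2,5,6,8,9} 2  {3,7,8,9,10} 20  {4,5,6,8,9} 2  {5,6,8,9,10} 10  {6,7,8,9,10} 20
  6 to go: {0,2,5,6,8,9} 2  {1,4,5,6,8,9} 2  {2,4,5,6,8,9} 4  {2,5,6,8,9,10} 12  {3,6,7,8,9,10} 40  {4,5,6,8,9,10} 12  {5,6,7,8,9,10} 30
  7 to go: {0,2,4,5,6,8,9} 6  {0,2,5,6,8,9,10} 14  {1,2,4,5,6,8,9} 6  {1,4,5,6,8,9,10} 14  {2,4,5,6,8,9,10} 28  {2,5,6,7,8,9,10} 42  {3,5,6,7,8,9,10} 70  {4,5,6,7,8,9,10} 42
  8 to go: {0,1,2,4,5,6,8,9} 12  {0,2,4,5,6,8,9,10} 48  {0,2,5,6,7,8,9,10} 56  {1,2,4,5,6,8,9,10} 48  {1,4,5,6,7,8,9,10} 56  {2,3,5,6,7,8,9,10} 112  {2,4,5,6,7,8,9,10} 112  {3,4,5,6,7,8,9,10} 112
  9 to go: {0,1,2,4,5,6,8,9,10} 108  {0,2,3,5,6,7,8,9,10} 168  {0,2,4,5,6,7,8,9,10} 216  {1,2,4,5,6,7,8,9,10} 216  {1,3,4,5,6,7,8,9,10} 168  {2,3,4,5,6,7,8,9,10} 336
  if 0:z drops first: 720 orders
  if 1:c drops first: 720 orders
  if 3:b drops first: 540 orders
heap linearizations: 1980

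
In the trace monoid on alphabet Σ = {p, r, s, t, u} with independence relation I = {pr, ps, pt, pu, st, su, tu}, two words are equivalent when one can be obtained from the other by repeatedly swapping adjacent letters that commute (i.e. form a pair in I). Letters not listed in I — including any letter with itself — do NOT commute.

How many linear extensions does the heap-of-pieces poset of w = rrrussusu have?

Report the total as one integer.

#0=r has no predecessor
#1=r depends on [0:r]
#2=r depends on [1:r]
#3=u depends on [2:r]
#4=s depends on [2:r]
#5=s depends on [4:s]
#6=u depends on [3:u]
#7=s depends on [5:s]
#8=u depends on [6:u]
sources: [0:r]
N(rest) = Σ N(rest − s) over sources s of rest; N(one piece) = 1:
  size 1 → [7]=1  [8]=1
  size 2 → [5,7]=1  [6,8]=1  [7,8]=2
  size 3 → [3,6,8]=1  [4,5,7]=1  [5,7,8]=3  [6,7,8]=3
  size 4 → [3,6,7,8]=4  [4,5,7,8]=4  [5,6,7,8]=6
  size 5 → [3,5,6,7,8]=10  [4,5,6,7,8]=10
  size 6 → [3,4,5,6,7,8]=20
  size 7 → [2,3,4,5,6,7,8]=20
  first=0(r) contributes 20

20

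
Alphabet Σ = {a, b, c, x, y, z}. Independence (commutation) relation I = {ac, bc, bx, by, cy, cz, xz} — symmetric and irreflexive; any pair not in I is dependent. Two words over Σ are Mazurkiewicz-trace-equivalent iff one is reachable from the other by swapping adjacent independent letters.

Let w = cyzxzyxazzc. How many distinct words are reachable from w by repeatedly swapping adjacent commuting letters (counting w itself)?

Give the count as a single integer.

piece 0:c — minimal
piece 1:y — minimal
piece 2:z rests on {1:y}
piece 3:x rests on {0:c, 1:y}
piece 4:z rests on {2:z}
piece 5:y rests on {3:x, 4:z}
piece 6:x rests on {5:y}
piece 7:a rests on {6:x}
piece 8:z rests on {7:a}
piece 9:z rests on {8:z}
piece 10:c rests on {6:x}
minimal pieces: {0:c, 1:y}
ways to finish when only these pieces remain (= sum over removing one remaining piece with nothing left below it):
  1 left: {9}→1  {10}→1
  2 left: {8,9}→1  {9,10}→2
  3 left: {7,8,9}→1  {8,9,10}→3
  4 left: {7,8,9,10}→4
  5 left: {6,7,8,9,10}→4
  6 left: {5,6,7,8,9,10}→4
  7 left: {3,5,6,7,8,9,10}→4  {4,5,6,7,8,9,10}→4
  8 left: {0,3,5,6,7,8,9,10}→4  {2,4,5,6,7,8,9,10}→4  {3,4,5,6,7,8,9,10}→8
  9 left: {0,3,4,5,6,7,8,9,10}→12  {2,3,4,5,6,7,8,9,10}→12
  placing 0:c first → 12 extensions
  placing 1:y first → 24 extensions
total linear extensions = 36

36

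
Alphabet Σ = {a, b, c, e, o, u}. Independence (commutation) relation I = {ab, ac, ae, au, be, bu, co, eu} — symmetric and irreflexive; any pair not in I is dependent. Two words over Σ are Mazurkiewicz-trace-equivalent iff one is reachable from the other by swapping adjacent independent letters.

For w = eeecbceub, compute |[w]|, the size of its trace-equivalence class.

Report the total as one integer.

0(e) covers ∅
1(e) covers 0:e
2(e) covers 1:e
3(c) covers 2:e
4(b) covers 3:c
5(c) covers 4:b
6(e) covers 5:c
7(u) covers 5:c
8(b) covers 5:c
floor of heap: 0:e
completions by unplaced set U, small U first (add the entries for U minus each lowest piece of U):
  |U|=1: {6}:1  {7}:1  {8}:1
  |U|=2: {6,7}:2  {6,8}:2  {7,8}:2
  |U|=3: {6,7,8}:6
  |U|=4: {5,6,7,8}:6
  |U|=5: {4,5,6,7,8}:6
  |U|=6: {3,4,5,6,7,8}:6
  |U|=7: {2,3,4,5,6,7,8}:6
  start at 0(e): 6

6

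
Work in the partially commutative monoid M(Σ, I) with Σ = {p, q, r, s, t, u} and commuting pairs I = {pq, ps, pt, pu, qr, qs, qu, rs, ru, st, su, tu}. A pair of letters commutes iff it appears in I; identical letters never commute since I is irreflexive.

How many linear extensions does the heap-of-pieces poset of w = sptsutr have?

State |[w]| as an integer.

315

#0=s has no predecessor
#1=p has no predecessor
#2=t has no predecessor
#3=s depends on [0:s]
#4=u has no predecessor
#5=t depends on [2:t]
#6=r depends on [1:p, 5:t]
sources: [0:s, 1:p, 2:t, 4:u]
N(rest) = Σ N(rest − s) over sources s of rest; N(one piece) = 1:
  size 1 → [3]=1  [4]=1  [6]=1
  size 2 → [0,3]=1  [1,6]=1  [3,4]=2  [3,6]=2  [4,6]=2  [5,6]=1
  size 3 → [0,3,4]=3  [0,3,6]=3  [1,3,6]=3  [1,4,6]=3  [1,5,6]=2  [2,5,6]=1  [3,4,6]=6  [3,5,6]=3  [4,5,6]=3
  size 4 → [0,1,3,6]=6  [0,3,4,6]=12  [0,3,5,6]=6  [1,2,5,6]=3  [1,3,4,6]=12  [1,3,5,6]=8  [1,4,5,6]=8  [2,3,5,6]=4  [2,4,5,6]=4  [3,4,5,6]=12
  size 5 → [0,1,3,4,6]=30  [0,1,3,5,6]=20  [0,2,3,5,6]=10  [0,3,4,5,6]=30  [1,2,3,5,6]=15  [1,2,4,5,6]=15  [1,3,4,5,6]=40  [2,3,4,5,6]=20
  first=0(s) contributes 90
  first=1(p) contributes 60
  first=2(t) contributes 120
  first=4(u) contributes 45
|[w]| = 315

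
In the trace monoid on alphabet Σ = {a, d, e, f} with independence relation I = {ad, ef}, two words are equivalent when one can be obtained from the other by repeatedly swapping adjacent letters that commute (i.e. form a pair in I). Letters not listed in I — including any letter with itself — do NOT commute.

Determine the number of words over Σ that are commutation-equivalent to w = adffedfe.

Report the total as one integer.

12

#0=a has no predecessor
#1=d has no predecessor
#2=f depends on [0:a, 1:d]
#3=f depends on [2:f]
#4=e depends on [0:a, 1:d]
#5=d depends on [3:f, 4:e]
#6=f depends on [5:d]
#7=e depends on [5:d]
sources: [0:a, 1:d]
N(rest) = Σ N(rest − s) over sources s of rest; N(one piece) = 1:
  size 1 → [6]=1  [7]=1
  size 2 → [6,7]=2
  size 3 → [5,6,7]=2
  size 4 → [3,5,6,7]=2  [4,5,6,7]=2
  size 5 → [2,3,5,6,7]=2  [3,4,5,6,7]=4
  size 6 → [2,3,4,5,6,7]=6
  first=0(a) contributes 6
  first=1(d) contributes 6
|[w]| = 12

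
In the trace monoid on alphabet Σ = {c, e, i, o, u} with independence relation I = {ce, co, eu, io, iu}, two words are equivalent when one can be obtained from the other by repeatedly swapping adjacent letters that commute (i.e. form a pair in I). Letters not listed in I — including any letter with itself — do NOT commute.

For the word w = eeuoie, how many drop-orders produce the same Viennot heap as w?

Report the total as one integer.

drop 0:e onto floor
drop 1:e onto {0:e}
drop 2:u onto floor
drop 3:o onto {1:e, 2:u}
drop 4:i onto {1:e}
drop 5:e onto {3:o, 4:i}
ground layer = {0:e, 2:u}
drop-orders for the pieces not yet dropped (sum over which currently-grounded one goes next):
  1 to go: {5} 1
  2 to go: {3,5} 1  {4,5} 1
  3 to go: {2,3,5} 1  {3,4,5} 2
  4 to go: {1,3,4,5} 2  {2,3,4,5} 3
  if 0:e drops first: 5 orders
  if 2:u drops first: 2 orders
heap linearizations: 7

7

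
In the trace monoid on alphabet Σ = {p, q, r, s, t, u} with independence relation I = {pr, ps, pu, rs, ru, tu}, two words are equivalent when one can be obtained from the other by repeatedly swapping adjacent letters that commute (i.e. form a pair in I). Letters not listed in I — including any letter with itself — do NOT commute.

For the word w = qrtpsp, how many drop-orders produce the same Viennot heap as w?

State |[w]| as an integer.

drop 0:q onto floor
drop 1:r onto {0:q}
drop 2:t onto {1:r}
drop 3:p onto {2:t}
drop 4:s onto {2:t}
drop 5:p onto {3:p}
ground layer = {0:q}
drop-orders for the pieces not yet dropped (sum over which currently-grounded one goes next):
  1 to go: {4} 1  {5} 1
  2 to go: {3,5} 1  {4,5} 2
  3 to go: {3,4,5} 3
  4 to go: {2,3,4,5} 3
  if 0:q drops first: 3 orders

3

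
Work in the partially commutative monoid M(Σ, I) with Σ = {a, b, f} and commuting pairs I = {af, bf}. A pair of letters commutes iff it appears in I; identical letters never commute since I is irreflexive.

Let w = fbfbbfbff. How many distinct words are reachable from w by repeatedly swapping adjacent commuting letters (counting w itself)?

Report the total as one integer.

piece 0:f — minimal
piece 1:b — minimal
piece 2:f rests on {0:f}
piece 3:b rests on {1:b}
piece 4:b rests on {3:b}
piece 5:f rests on {2:f}
piece 6:b rests on {4:b}
piece 7:f rests on {5:f}
piece 8:f rests on {7:f}
minimal pieces: {0:f, 1:b}
ways to finish when only these pieces remain (= sum over removing one remaining piece with nothing left below it):
  1 left: {6}→1  {8}→1
  2 left: {4,6}→1  {6,8}→2  {7,8}→1
  3 left: {3,4,6}→1  {4,6,8}→3  {5,7,8}→1  {6,7,8}→3
  4 left: {1,3,4,6}→1  {2,5,7,8}→1  {3,4,6,8}→4  {4,6,7,8}→6  {5,6,7,8}→4
  5 left: {0,2,5,7,8}→1  {1,3,4,6,8}→5  {2,5,6,7,8}→5  {3,4,6,7,8}→10  {4,5,6,7,8}→10
  6 left: {0,2,5,6,7,8}→6  {1,3,4,6,7,8}→15  {2,4,5,6,7,8}→15  {3,4,5,6,7,8}→20
  7 left: {0,2,4,5,6,7,8}→21  {1,3,4,5,6,7,8}→35  {2,3,4,5,6,7,8}→35
  placing 0:f first → 70 extensions
  placing 1:b first → 56 extensions
total linear extensions = 126

126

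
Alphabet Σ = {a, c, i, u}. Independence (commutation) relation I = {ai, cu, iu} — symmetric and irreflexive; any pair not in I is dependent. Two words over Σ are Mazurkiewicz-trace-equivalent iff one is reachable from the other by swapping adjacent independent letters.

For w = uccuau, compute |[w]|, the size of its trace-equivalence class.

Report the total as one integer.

0(u) covers ∅
1(c) covers ∅
2(c) covers 1:c
3(u) covers 0:u
4(a) covers 2:c, 3:u
5(u) covers 4:a
floor of heap: 0:u, 1:c
completions by unplaced set U, small U first (add the entries for U minus each lowest piece of U):
  |U|=1: {5}:1
  |U|=2: {4,5}:1
  |U|=3: {2,4,5}:1  {3,4,5}:1
  |U|=4: {0,3,4,5}:1  {1,2,4,5}:1  {2,3,4,5}:2
  start at 0(u): 3
  start at 1(c): 3
sum over floor = 6

6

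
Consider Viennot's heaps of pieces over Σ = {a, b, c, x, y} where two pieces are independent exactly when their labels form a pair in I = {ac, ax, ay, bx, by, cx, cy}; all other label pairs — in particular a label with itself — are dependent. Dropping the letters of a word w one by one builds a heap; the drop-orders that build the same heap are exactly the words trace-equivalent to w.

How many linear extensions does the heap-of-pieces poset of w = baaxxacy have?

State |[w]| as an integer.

224

drop 0:b onto floor
drop 1:a onto {0:b}
drop 2:a onto {1:a}
drop 3:x onto floor
drop 4:x onto {3:x}
drop 5:a onto {2:a}
drop 6:c onto {0:b}
drop 7:y onto {4:x}
ground layer = {0:b, 3:x}
drop-orders for the pieces not yet dropped (sum over which currently-grounded one goes next):
  1 to go: {5} 1  {6} 1  {7} 1
  2 to go: {2,5} 1  {4,7} 1  {5,6} 2  {5,7} 2  {6,7} 2
  3 to go: {1,2,5} 1  {2,5,6} 3  {2,5,7} 3  {3,4,7} 1  {4,5,7} 3  {4,6,7} 3  {5,6,7} 6
  4 to go: {1,2,5,6} 4  {1,2,5,7} 4  {2,4,5,7} 6  {2,5,6,7} 12  {3,4,5,7} 4  {3,4,6,7} 4  {4,5,6,7} 12
  5 to go: {0,1,2,5,6} 4  {1,2,4,5,7} 10  {1,2,5,6,7} 20  {2,3,4,5,7} 10  {2,4,5,6,7} 30  {3,4,5,6,7} 20
  6 to go: {0,1,2,5,6,7} 24  {1,2,3,4,5,7} 20  {1,2,4,5,6,7} 60  {2,3,4,5,6,7} 60
  if 0:b drops first: 140 orders
  if 3:x drops first: 84 orders
heap linearizations: 224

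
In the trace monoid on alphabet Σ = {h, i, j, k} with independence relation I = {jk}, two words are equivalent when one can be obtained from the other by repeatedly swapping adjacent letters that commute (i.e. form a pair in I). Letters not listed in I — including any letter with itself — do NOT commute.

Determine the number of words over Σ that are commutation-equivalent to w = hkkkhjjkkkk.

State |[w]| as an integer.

15

drop 0:h onto floor
drop 1:k onto {0:h}
drop 2:k onto {1:k}
drop 3:k onto {2:k}
drop 4:h onto {3:k}
drop 5:j onto {4:h}
drop 6:j onto {5:j}
drop 7:k onto {4:h}
drop 8:k onto {7:k}
drop 9:k onto {8:k}
drop 10:k onto {9:k}
ground layer = {0:h}
drop-orders for the pieces not yet dropped (sum over which currently-grounded one goes next):
  1 to go: {6} 1  {10} 1
  2 to go: {5,6} 1  {6,10} 2  {9,10} 1
  3 to go: {5,6,10} 3  {6,9,10} 3  {8,9,10} 1
  4 to go: {5,6,9,10} 6  {6,8,9,10} 4  {7,8,9,10} 1
  5 to go: {5,6,8,9,10} 10  {6,7,8,9,10} 5
  6 to go: {5,6,7,8,9,10} 15
  7 to go: {4,5,6,7,8,9,10} 15
  8 to go: {3,4,5,6,7,8,9,10} 15
  9 to go: {2,3,4,5,6,7,8,9,10} 15
  if 0:h drops first: 15 orders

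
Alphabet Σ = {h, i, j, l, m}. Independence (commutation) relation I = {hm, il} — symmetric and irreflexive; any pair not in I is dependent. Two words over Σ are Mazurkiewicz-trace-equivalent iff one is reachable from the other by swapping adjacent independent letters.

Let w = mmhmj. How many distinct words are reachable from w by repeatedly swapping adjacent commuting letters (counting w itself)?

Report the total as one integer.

drop 0:m onto floor
drop 1:m onto {0:m}
drop 2:h onto floor
drop 3:m onto {1:m}
drop 4:j onto {2:h, 3:m}
ground layer = {0:m, 2:h}
drop-orders for the pieces not yet dropped (sum over which currently-grounded one goes next):
  1 to go: {4} 1
  2 to go: {2,4} 1  {3,4} 1
  3 to go: {1,3,4} 1  {2,3,4} 2
  if 0:m drops first: 3 orders
  if 2:h drops first: 1 orders
heap linearizations: 4

4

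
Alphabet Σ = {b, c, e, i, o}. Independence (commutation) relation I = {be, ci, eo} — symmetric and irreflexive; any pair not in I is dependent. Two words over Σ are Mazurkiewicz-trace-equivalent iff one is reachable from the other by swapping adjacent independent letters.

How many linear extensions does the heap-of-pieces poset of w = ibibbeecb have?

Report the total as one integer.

6

drop 0:i onto floor
drop 1:b onto {0:i}
drop 2:i onto {1:b}
drop 3:b onto {2:i}
drop 4:b onto {3:b}
drop 5:e onto {2:i}
drop 6:e onto {5:e}
drop 7:c onto {4:b, 6:e}
drop 8:b onto {7:c}
ground layer = {0:i}
drop-orders for the pieces not yet dropped (sum over which currently-grounded one goes next):
  1 to go: {8} 1
  2 to go: {7,8} 1
  3 to go: {4,7,8} 1  {6,7,8} 1
  4 to go: {3,4,7,8} 1  {4,6,7,8} 2  {5,6,7,8} 1
  5 to go: {3,4,6,7,8} 3  {4,5,6,7,8} 3
  6 to go: {3,4,5,6,7,8} 6
  7 to go: {2,3,4,5,6,7,8} 6
  if 0:i drops first: 6 orders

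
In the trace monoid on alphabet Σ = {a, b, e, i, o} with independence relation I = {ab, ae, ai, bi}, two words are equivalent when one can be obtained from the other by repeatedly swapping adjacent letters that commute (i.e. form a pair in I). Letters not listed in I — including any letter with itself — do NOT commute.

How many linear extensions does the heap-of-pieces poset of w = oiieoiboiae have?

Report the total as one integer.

6

#0=o has no predecessor
#1=i depends on [0:o]
#2=i depends on [1:i]
#3=e depends on [2:i]
#4=o depends on [3:e]
#5=i depends on [4:o]
#6=b depends on [4:o]
#7=o depends on [5:i, 6:b]
#8=i depends on [7:o]
#9=a depends on [7:o]
#10=e depends on [8:i]
sources: [0:o]
N(rest) = Σ N(rest − s) over sources s of rest; N(one piece) = 1:
  size 1 → [9]=1  [10]=1
  size 2 → [8,10]=1  [9,10]=2
  size 3 → [8,9,10]=3
  size 4 → [7,8,9,10]=3
  size 5 → [5,7,8,9,10]=3  [6,7,8,9,10]=3
  size 6 → [5,6,7,8,9,10]=6
  size 7 → [4,5,6,7,8,9,10]=6
  size 8 → [3,4,5,6,7,8,9,10]=6
  size 9 → [2,3,4,5,6,7,8,9,10]=6
  first=0(o) contributes 6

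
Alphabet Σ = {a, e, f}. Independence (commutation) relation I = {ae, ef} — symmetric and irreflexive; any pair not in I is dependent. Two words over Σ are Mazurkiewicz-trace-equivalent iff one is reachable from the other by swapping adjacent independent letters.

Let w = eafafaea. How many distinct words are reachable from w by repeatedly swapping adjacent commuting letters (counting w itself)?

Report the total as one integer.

piece 0:e — minimal
piece 1:a — minimal
piece 2:f rests on {1:a}
piece 3:a rests on {2:f}
piece 4:f rests on {3:a}
piece 5:a rests on {4:f}
piece 6:e rests on {0:e}
piece 7:a rests on {5:a}
minimal pieces: {0:e, 1:a}
ways to finish when only these pieces remain (= sum over removing one remaining piece with nothing left below it):
  1 left: {6}→1  {7}→1
  2 left: {0,6}→1  {5,7}→1  {6,7}→2
  3 left: {0,6,7}→3  {4,5,7}→1  {5,6,7}→3
  4 left: {0,5,6,7}→6  {3,4,5,7}→1  {4,5,6,7}→4
  5 left: {0,4,5,6,7}→10  {2,3,4,5,7}→1  {3,4,5,6,7}→5
  6 left: {0,3,4,5,6,7}→15  {1,2,3,4,5,7}→1  {2,3,4,5,6,7}→6
  placing 0:e first → 7 extensions
  placing 1:a first → 21 extensions
total linear extensions = 28

28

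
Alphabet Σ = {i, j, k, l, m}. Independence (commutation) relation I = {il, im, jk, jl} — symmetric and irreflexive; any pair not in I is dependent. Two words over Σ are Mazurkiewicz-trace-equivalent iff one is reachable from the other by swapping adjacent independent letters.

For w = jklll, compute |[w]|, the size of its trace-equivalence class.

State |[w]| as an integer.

5

piece 0:j — minimal
piece 1:k — minimal
piece 2:l rests on {1:k}
piece 3:l rests on {2:l}
piece 4:l rests on {3:l}
minimal pieces: {0:j, 1:k}
ways to finish when only these pieces remain (= sum over removing one remaining piece with nothing left below it):
  1 left: {0}→1  {4}→1
  2 left: {0,4}→2  {3,4}→1
  3 left: {0,3,4}→3  {2,3,4}→1
  placing 0:j first → 1 extensions
  placing 1:k first → 4 extensions
total linear extensions = 5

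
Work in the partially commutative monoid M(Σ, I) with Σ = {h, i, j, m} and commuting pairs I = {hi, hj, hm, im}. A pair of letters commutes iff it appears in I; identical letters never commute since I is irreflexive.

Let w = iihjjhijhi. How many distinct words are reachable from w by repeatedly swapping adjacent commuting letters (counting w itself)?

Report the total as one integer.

120

piece 0:i — minimal
piece 1:i rests on {0:i}
piece 2:h — minimal
piece 3:j rests on {1:i}
piece 4:j rests on {3:j}
piece 5:h rests on {2:h}
piece 6:i rests on {4:j}
piece 7:j rests on {6:i}
piece 8:h rests on {5:h}
piece 9:i rests on {7:j}
minimal pieces: {0:i, 2:h}
ways to finish when only these pieces remain (= sum over removing one remaining piece with nothing left below it):
  1 left: {8}→1  {9}→1
  2 left: {5,8}→1  {7,9}→1  {8,9}→2
  3 left: {2,5,8}→1  {5,8,9}→3  {6,7,9}→1  {7,8,9}→3
  4 left: {2,5,8,9}→4  {4,6,7,9}→1  {5,7,8,9}→6  {6,7,8,9}→4
  5 left: {2,5,7,8,9}→10  {3,4,6,7,9}→1  {4,6,7,8,9}→5  {5,6,7,8,9}→10
  6 left: {1,3,4,6,7,9}→1  {2,5,6,7,8,9}→20  {3,4,6,7,8,9}→6  {4,5,6,7,8,9}→15
  7 left: {0,1,3,4,6,7,9}→1  {1,3,4,6,7,8,9}→7  {2,4,5,6,7,8,9}→35  {3,4,5,6,7,8,9}→21
  8 left: {0,1,3,4,6,7,8,9}→8  {1,3,4,5,6,7,8,9}→28  {2,3,4,5,6,7,8,9}→56
  placing 0:i first → 84 extensions
  placing 2:h first → 36 extensions
total linear extensions = 120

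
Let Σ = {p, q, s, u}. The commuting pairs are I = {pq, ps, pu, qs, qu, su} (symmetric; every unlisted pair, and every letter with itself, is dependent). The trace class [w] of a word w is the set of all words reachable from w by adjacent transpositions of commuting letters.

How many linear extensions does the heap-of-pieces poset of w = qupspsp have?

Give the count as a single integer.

420

drop 0:q onto floor
drop 1:u onto floor
drop 2:p onto floor
drop 3:s onto floor
drop 4:p onto {2:p}
drop 5:s onto {3:s}
drop 6:p onto {4:p}
ground layer = {0:q, 1:u, 2:p, 3:s}
drop-orders for the pieces not yet dropped (sum over which currently-grounded one goes next):
  1 to go: {0} 1  {1} 1  {5} 1  {6} 1
  2 to go: {0,1} 2  {0,5} 2  {0,6} 2  {1,5} 2  {1,6} 2  {3,5} 1  {4,6} 1  {5,6} 2
  3 to go: {0,1,5} 6  {0,1,6} 6  {0,3,5} 3  {0,4,6} 3  {0,5,6} 6  {1,3,5} 3  {1,4,6} 3  {1,5,6} 6  {2,4,6} 1  {3,5,6} 3  {4,5,6} 3
  4 to go: {0,1,3,5} 12  {0,1,4,6} 12  {0,1,5,6} 24  {0,2,4,6} 4  {0,3,5,6} 12  {0,4,5,6} 12  {1,2,4,6} 4  {1,3,5,6} 12  {1,4,5,6} 12  {2,4,5,6} 4  {3,4,5,6} 6
  5 to go: {0,1,2,4,6} 20  {0,1,3,5,6} 60  {0,1,4,5,6} 60  {0,2,4,5,6} 20  {0,3,4,5,6} 30  {1,2,4,5,6} 20  {1,3,4,5,6} 30  {2,3,4,5,6} 10
  if 0:q drops first: 60 orders
  if 1:u drops first: 60 orders
  if 2:p drops first: 180 orders
  if 3:s drops first: 120 orders
heap linearizations: 420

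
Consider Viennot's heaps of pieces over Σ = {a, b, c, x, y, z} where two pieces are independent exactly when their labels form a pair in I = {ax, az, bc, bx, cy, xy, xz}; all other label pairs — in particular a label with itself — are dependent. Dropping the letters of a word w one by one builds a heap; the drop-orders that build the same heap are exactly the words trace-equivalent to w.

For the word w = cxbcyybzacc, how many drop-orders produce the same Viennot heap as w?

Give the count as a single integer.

0(c) covers ∅
1(x) covers 0:c
2(b) covers ∅
3(c) covers 1:x
4(y) covers 2:b
5(y) covers 4:y
6(b) covers 5:y
7(z) covers 3:c, 6:b
8(a) covers 3:c, 6:b
9(c) covers 7:z, 8:a
10(c) covers 9:c
floor of heap: 0:c, 2:b
completions by unplaced set U, small U first (add the entries for U minus each lowest piece of U):
  |U|=1: {10}:1
  |U|=2: {9,10}:1
  |U|=3: {7,9,10}:1  {8,9,10}:1
  |U|=4: {7,8,9,10}:2
  |U|=5: {3,7,8,9,10}:2  {6,7,8,9,10}:2
  |U|=6: {1,3,7,8,9,10}:2  {3,6,7,8,9,10}:4  {5,6,7,8,9,10}:2
  |U|=7: {0,1,3,7,8,9,10}:2  {1,3,6,7,8,9,10}:6  {3,5,6,7,8,9,10}:6  {4,5,6,7,8,9,10}:2
  |U|=8: {0,1,3,6,7,8,9,10}:8  {1,3,5,6,7,8,9,10}:12  {2,4,5,6,7,8,9,10}:2  {3,4,5,6,7,8,9,10}:8
  |U|=9: {0,1,3,5,6,7,8,9,10}:20  {1,3,4,5,6,7,8,9,10}:20  {2,3,4,5,6,7,8,9,10}:10
  start at 0(c): 30
  start at 2(b): 40
sum over floor = 70

70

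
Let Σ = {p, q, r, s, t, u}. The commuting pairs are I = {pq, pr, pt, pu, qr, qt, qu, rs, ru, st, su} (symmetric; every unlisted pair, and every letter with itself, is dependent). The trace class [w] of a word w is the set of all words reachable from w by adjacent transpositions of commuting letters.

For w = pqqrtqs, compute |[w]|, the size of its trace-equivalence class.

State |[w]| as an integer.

84

#0=p has no predecessor
#1=q has no predecessor
#2=q depends on [1:q]
#3=r has no predecessor
#4=t depends on [3:r]
#5=q depends on [2:q]
#6=s depends on [0:p, 5:q]
sources: [0:p, 1:q, 3:r]
N(rest) = Σ N(rest − s) over sources s of rest; N(one piece) = 1:
  size 1 → [4]=1  [6]=1
  size 2 → [0,6]=1  [3,4]=1  [4,6]=2  [5,6]=1
  size 3 → [0,4,6]=3  [0,5,6]=2  [2,5,6]=1  [3,4,6]=3  [4,5,6]=3
  size 4 → [0,2,5,6]=3  [0,3,4,6]=6  [0,4,5,6]=8  [1,2,5,6]=1  [2,4,5,6]=4  [3,4,5,6]=6
  size 5 → [0,1,2,5,6]=4  [0,2,4,5,6]=15  [0,3,4,5,6]=20  [1,2,4,5,6]=5  [2,3,4,5,6]=10
  first=0(p) contributes 15
  first=1(q) contributes 45
  first=3(r) contributes 24
|[w]| = 84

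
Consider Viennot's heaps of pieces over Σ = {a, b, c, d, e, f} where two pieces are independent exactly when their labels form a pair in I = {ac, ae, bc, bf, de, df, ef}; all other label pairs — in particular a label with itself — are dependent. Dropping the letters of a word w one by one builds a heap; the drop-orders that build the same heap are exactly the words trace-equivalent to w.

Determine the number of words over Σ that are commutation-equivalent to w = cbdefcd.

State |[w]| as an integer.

14

#0=c has no predecessor
#1=b has no predecessor
#2=d depends on [0:c, 1:b]
#3=e depends on [0:c, 1:b]
#4=f depends on [0:c]
#5=c depends on [2:d, 3:e, 4:f]
#6=d depends on [5:c]
sources: [0:c, 1:b]
N(rest) = Σ N(rest − s) over sources s of rest; N(one piece) = 1:
  size 1 → [6]=1
  size 2 → [5,6]=1
  size 3 → [2,5,6]=1  [3,5,6]=1  [4,5,6]=1
  size 4 → [2,3,5,6]=2  [2,4,5,6]=2  [3,4,5,6]=2
  size 5 → [1,2,3,5,6]=2  [2,3,4,5,6]=6
  first=0(c) contributes 8
  first=1(b) contributes 6
|[w]| = 14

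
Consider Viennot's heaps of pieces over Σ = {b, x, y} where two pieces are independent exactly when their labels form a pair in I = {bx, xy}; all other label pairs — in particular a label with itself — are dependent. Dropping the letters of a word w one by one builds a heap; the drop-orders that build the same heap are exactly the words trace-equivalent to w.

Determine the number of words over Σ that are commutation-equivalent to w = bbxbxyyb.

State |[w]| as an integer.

drop 0:b onto floor
drop 1:b onto {0:b}
drop 2:x onto floor
drop 3:b onto {1:b}
drop 4:x onto {2:x}
drop 5:y onto {3:b}
drop 6:y onto {5:y}
drop 7:b onto {6:y}
ground layer = {0:b, 2:x}
drop-orders for the pieces not yet dropped (sum over which currently-grounded one goes next):
  1 to go: {4} 1  {7} 1
  2 to go: {2,4} 1  {4,7} 2  {6,7} 1
  3 to go: {2,4,7} 3  {4,6,7} 3  {5,6,7} 1
  4 to go: {2,4,6,7} 6  {3,5,6,7} 1  {4,5,6,7} 4
  5 to go: {1,3,5,6,7} 1  {2,4,5,6,7} 10  {3,4,5,6,7} 5
  6 to go: {0,1,3,5,6,7} 1  {1,3,4,5,6,7} 6  {2,3,4,5,6,7} 15
  if 0:b drops first: 21 orders
  if 2:x drops first: 7 orders
heap linearizations: 28

28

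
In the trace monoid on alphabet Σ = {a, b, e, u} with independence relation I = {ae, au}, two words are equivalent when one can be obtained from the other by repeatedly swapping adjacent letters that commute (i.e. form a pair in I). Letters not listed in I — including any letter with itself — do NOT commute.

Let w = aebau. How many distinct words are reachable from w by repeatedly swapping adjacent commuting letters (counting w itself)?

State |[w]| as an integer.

0(a) covers ∅
1(e) covers ∅
2(b) covers 0:a, 1:e
3(a) covers 2:b
4(u) covers 2:b
floor of heap: 0:a, 1:e
completions by unplaced set U, small U first (add the entries for U minus each lowest piece of U):
  |U|=1: {3}:1  {4}:1
  |U|=2: {3,4}:2
  |U|=3: {2,3,4}:2
  start at 0(a): 2
  start at 1(e): 2
sum over floor = 4

4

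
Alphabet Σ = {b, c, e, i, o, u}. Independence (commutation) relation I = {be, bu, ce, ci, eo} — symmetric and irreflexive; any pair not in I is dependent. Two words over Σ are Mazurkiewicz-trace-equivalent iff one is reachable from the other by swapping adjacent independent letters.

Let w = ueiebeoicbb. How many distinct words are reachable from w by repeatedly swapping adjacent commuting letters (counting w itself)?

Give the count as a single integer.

16

0(u) covers ∅
1(e) covers 0:u
2(i) covers 1:e
3(e) covers 2:i
4(b) covers 2:i
5(e) covers 3:e
6(o) covers 4:b
7(i) covers 5:e, 6:o
8(c) covers 6:o
9(b) covers 7:i, 8:c
10(b) covers 9:b
floor of heap: 0:u
completions by unplaced set U, small U first (add the entries for U minus each lowest piece of U):
  |U|=1: {10}:1
  |U|=2: {9,10}:1
  |U|=3: {7,9,10}:1  {8,9,10}:1
  |U|=4: {5,7,9,10}:1  {7,8,9,10}:2
  |U|=5: {3,5,7,9,10}:1  {5,7,8,9,10}:3  {6,7,8,9,10}:2
  |U|=6: {3,5,7,8,9,10}:4  {4,6,7,8,9,10}:2  {5,6,7,8,9,10}:5
  |U|=7: {3,5,6,7,8,9,10}:9  {4,5,6,7,8,9,10}:7
  |U|=8: {3,4,5,6,7,8,9,10}:16
  |U|=9: {2,3,4,5,6,7,8,9,10}:16
  start at 0(u): 16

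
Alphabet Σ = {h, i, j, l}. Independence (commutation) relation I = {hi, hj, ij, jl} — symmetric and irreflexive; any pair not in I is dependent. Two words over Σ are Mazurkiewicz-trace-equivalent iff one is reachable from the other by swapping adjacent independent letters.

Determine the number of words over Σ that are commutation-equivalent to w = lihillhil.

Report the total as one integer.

6

drop 0:l onto floor
drop 1:i onto {0:l}
drop 2:h onto {0:l}
drop 3:i onto {1:i}
drop 4:l onto {2:h, 3:i}
drop 5:l onto {4:l}
drop 6:h onto {5:l}
drop 7:i onto {5:l}
drop 8:l onto {6:h, 7:i}
ground layer = {0:l}
drop-orders for the pieces not yet dropped (sum over which currently-grounded one goes next):
  1 to go: {8} 1
  2 to go: {6,8} 1  {7,8} 1
  3 to go: {6,7,8} 2
  4 to go: {5,6,7,8} 2
  5 to go: {4,5,6,7,8} 2
  6 to go: {2,4,5,6,7,8} 2  {3,4,5,6,7,8} 2
  7 to go: {1,3,4,5,6,7,8} 2  {2,3,4,5,6,7,8} 4
  if 0:l drops first: 6 orders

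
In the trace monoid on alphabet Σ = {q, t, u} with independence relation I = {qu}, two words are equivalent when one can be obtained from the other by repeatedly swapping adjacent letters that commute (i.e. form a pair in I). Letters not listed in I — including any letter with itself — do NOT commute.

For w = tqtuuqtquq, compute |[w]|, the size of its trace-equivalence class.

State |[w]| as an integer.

piece 0:t — minimal
piece 1:q rests on {0:t}
piece 2:t rests on {1:q}
piece 3:u rests on {2:t}
piece 4:u rests on {3:u}
piece 5:q rests on {2:t}
piece 6:t rests on {4:u, 5:q}
piece 7:q rests on {6:t}
piece 8:u rests on {6:t}
piece 9:q rests on {7:q}
minimal pieces: {0:t}
ways to finish when only these pieces remain (= sum over removing one remaining piece with nothing left below it):
  1 left: {8}→1  {9}→1
  2 left: {7,9}→1  {8,9}→2
  3 left: {7,8,9}→3
  4 left: {6,7,8,9}→3
  5 left: {4,6,7,8,9}→3  {5,6,7,8,9}→3
  6 left: {3,4,6,7,8,9}→3  {4,5,6,7,8,9}→6
  7 left: {3,4,5,6,7,8,9}→9
  8 left: {2,3,4,5,6,7,8,9}→9
  placing 0:t first → 9 extensions

9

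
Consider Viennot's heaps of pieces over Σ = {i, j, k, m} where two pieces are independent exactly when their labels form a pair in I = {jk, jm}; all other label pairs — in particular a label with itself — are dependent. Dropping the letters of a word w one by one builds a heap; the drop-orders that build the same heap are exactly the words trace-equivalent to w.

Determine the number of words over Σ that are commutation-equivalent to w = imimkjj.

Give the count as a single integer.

piece 0:i — minimal
piece 1:m rests on {0:i}
piece 2:i rests on {1:m}
piece 3:m rests on {2:i}
piece 4:k rests on {3:m}
piece 5:j rests on {2:i}
piece 6:j rests on {5:j}
minimal pieces: {0:i}
ways to finish when only these pieces remain (= sum over removing one remaining piece with nothing left below it):
  1 left: {4}→1  {6}→1
  2 left: {3,4}→1  {4,6}→2  {5,6}→1
  3 left: {3,4,6}→3  {4,5,6}→3
  4 left: {3,4,5,6}→6
  5 left: {2,3,4,5,6}→6
  placing 0:i first → 6 extensions

6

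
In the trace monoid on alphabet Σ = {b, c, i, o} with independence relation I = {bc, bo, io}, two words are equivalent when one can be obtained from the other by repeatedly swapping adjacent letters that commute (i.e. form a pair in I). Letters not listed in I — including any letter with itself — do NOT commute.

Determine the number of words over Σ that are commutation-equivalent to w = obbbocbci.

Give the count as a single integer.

drop 0:o onto floor
drop 1:b onto floor
drop 2:b onto {1:b}
drop 3:b onto {2:b}
drop 4:o onto {0:o}
drop 5:c onto {4:o}
drop 6:b onto {3:b}
drop 7:c onto {5:c}
drop 8:i onto {6:b, 7:c}
ground layer = {0:o, 1:b}
drop-orders for the pieces not yet dropped (sum over which currently-grounded one goes next):
  1 to go: {8} 1
  2 to go: {6,8} 1  {7,8} 1
  3 to go: {3,6,8} 1  {5,7,8} 1  {6,7,8} 2
  4 to go: {2,3,6,8} 1  {3,6,7,8} 3  {4,5,7,8} 1  {5,6,7,8} 3
  5 to go: {0,4,5,7,8} 1  {1,2,3,6,8} 1  {2,3,6,7,8} 4  {3,5,6,7,8} 6  {4,5,6,7,8} 4
  6 to go: {0,4,5,6,7,8} 5  {1,2,3,6,7,8} 5  {2,3,5,6,7,8} 10  {3,4,5,6,7,8} 10
  7 to go: {0,3,4,5,6,7,8} 15  {1,2,3,5,6,7,8} 15  {2,3,4,5,6,7,8} 20
  if 0:o drops first: 35 orders
  if 1:b drops first: 35 orders
heap linearizations: 70

70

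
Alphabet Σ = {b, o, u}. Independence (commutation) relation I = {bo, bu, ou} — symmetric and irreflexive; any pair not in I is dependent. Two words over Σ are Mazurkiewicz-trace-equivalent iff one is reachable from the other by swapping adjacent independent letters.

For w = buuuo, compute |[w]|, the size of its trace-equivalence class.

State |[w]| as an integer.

0(b) covers ∅
1(u) covers ∅
2(u) covers 1:u
3(u) covers 2:u
4(o) covers ∅
floor of heap: 0:b, 1:u, 4:o
completions by unplaced set U, small U first (add the entries for U minus each lowest piece of U):
  |U|=1: {0}:1  {3}:1  {4}:1
  |U|=2: {0,3}:2  {0,4}:2  {2,3}:1  {3,4}:2
  |U|=3: {0,2,3}:3  {0,3,4}:6  {1,2,3}:1  {2,3,4}:3
  start at 0(b): 4
  start at 1(u): 12
  start at 4(o): 4
sum over floor = 20

20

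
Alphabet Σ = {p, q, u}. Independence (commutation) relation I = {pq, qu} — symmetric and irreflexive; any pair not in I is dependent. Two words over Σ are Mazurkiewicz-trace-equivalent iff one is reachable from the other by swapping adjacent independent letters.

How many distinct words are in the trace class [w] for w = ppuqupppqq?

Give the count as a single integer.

0(p) covers ∅
1(p) covers 0:p
2(u) covers 1:p
3(q) covers ∅
4(u) covers 2:u
5(p) covers 4:u
6(p) covers 5:p
7(p) covers 6:p
8(q) covers 3:q
9(q) covers 8:q
floor of heap: 0:p, 3:q
completions by unplaced set U, small U first (add the entries for U minus each lowest piece of U):
  |U|=1: {7}:1  {9}:1
  |U|=2: {6,7}:1  {7,9}:2  {8,9}:1
  |U|=3: {3,8,9}:1  {5,6,7}:1  {6,7,9}:3  {7,8,9}:3
  |U|=4: {3,7,8,9}:4  {4,5,6,7}:1  {5,6,7,9}:4  {6,7,8,9}:6
  |U|=5: {2,4,5,6,7}:1  {3,6,7,8,9}:10  {4,5,6,7,9}:5  {5,6,7,8,9}:10
  |U|=6: {1,2,4,5,6,7}:1  {2,4,5,6,7,9}:6  {3,5,6,7,8,9}:20  {4,5,6,7,8,9}:15
  |U|=7: {0,1,2,4,5,6,7}:1  {1,2,4,5,6,7,9}:7  {2,4,5,6,7,8,9}:21  {3,4,5,6,7,8,9}:35
  |U|=8: {0,1,2,4,5,6,7,9}:8  {1,2,4,5,6,7,8,9}:28  {2,3,4,5,6,7,8,9}:56
  start at 0(p): 84
  start at 3(q): 36
sum over floor = 120

120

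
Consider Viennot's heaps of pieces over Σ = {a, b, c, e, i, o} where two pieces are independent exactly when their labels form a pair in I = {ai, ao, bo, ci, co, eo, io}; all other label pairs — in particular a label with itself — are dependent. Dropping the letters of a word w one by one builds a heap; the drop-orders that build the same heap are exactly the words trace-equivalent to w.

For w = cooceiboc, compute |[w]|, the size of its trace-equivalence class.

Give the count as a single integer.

#0=c has no predecessor
#1=o has no predecessor
#2=o depends on [1:o]
#3=c depends on [0:c]
#4=e depends on [3:c]
#5=i depends on [4:e]
#6=b depends on [5:i]
#7=o depends on [2:o]
#8=c depends on [6:b]
sources: [0:c, 1:o]
N(rest) = Σ N(rest − s) over sources s of rest; N(one piece) = 1:
  size 1 → [7]=1  [8]=1
  size 2 → [2,7]=1  [6,8]=1  [7,8]=2
  size 3 → [1,2,7]=1  [2,7,8]=3  [5,6,8]=1  [6,7,8]=3
  size 4 → [1,2,7,8]=4  [2,6,7,8]=6  [4,5,6,8]=1  [5,6,7,8]=4
  size 5 → [1,2,6,7,8]=10  [2,5,6,7,8]=10  [3,4,5,6,8]=1  [4,5,6,7,8]=5
  size 6 → [0,3,4,5,6,8]=1  [1,2,5,6,7,8]=20  [2,4,5,6,7,8]=15  [3,4,5,6,7,8]=6
  size 7 → [0,3,4,5,6,7,8]=7  [1,2,4,5,6,7,8]=35  [2,3,4,5,6,7,8]=21
  first=0(c) contributes 56
  first=1(o) contributes 28
|[w]| = 84

84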